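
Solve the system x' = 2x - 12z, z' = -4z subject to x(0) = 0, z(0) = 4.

x(t) = -8e^(2t) + 8e^(-4t), z(t) = 4e^(-4t)

Coefficient matrix A = [[2, -12], [0, -4]].
Characteristic polynomial det(A - λI) = λ^2 + 2λ - 8 = 0.
Eigenvalues λ = 2, -4.
For λ=2: (A-λI) row 1 is [0, -12], so an eigenvector is (-1, 0).
For λ=-4: (A-λI) row 1 is [6, -12], so an eigenvector is (-2, -1).
General solution: c_1e^(2t)(-1,0) + c_2e^(-4t)(-2,-1).
Applying x(0)=0, z(0)=4 gives c_1=8, c_2=-4.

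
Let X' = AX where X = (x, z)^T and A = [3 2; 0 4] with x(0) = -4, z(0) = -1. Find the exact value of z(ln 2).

-16

A = [[3,2],[0,4]]; eigenvalues λ = 4, 3.
Eigenvectors: (2,1) for λ=4, (1,0) for λ=3.
From the initial condition, c_1 = -1, c_2 = -2.
z(ln 2) = (-1)(2^4)(1) + (-2)(2^3)(0) = -16.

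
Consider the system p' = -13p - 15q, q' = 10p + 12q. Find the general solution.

Coefficient matrix A = [[-13, -15], [10, 12]].
Characteristic polynomial det(A - λI) = λ^2 + λ - 6 = 0.
Eigenvalues λ = -3, 2.
For λ=-3: (A-λI) row 1 is [-10, -15], so an eigenvector is (3, -2).
For λ=2: (A-λI) row 1 is [-15, -15], so an eigenvector is (-1, 1).
General solution: C_1e^(-3t)(3,-2) + C_2e^(2t)(-1,1).

p(t) = 3C_1e^(-3t) - C_2e^(2t), q(t) = -2C_1e^(-3t) + C_2e^(2t)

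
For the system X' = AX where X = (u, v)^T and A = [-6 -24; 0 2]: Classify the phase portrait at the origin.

A = [[-6,-24],[0,2]]; det(A-λI) = λ^2 + 4λ - 12.
λ = 2, -6: opposite signs.

saddle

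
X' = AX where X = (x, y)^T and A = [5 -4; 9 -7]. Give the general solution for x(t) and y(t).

x(t) = -2C_1e^(-t) - 2C_2te^(-t) + C_2e^(-t), y(t) = -3C_1e^(-t) - 3C_2te^(-t) + 2C_2e^(-t)

Coefficient matrix A = [[5, -4], [9, -7]].
Characteristic polynomial det(A - λI) = λ^2 + 2λ + 1 = 0.
Single eigenvalue λ = -1 with algebraic multiplicity 2.
Eigenvector v = (-2,-3); generalized eigenvector w with (A-λI)w=v is (1,2).
General solution: e^(-t)[C_1·v + C_2·(t·v + w)].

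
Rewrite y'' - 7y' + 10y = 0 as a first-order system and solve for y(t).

Let x_1 = y, x_2 = y'. Then x_1' = x_2 and x_2' = -10x_1 + 7x_2.
A = [[0,1],[-10,7]]; det(A-λI) = λ^2 - 7λ + 10.
Eigenvalues λ = 5, 2 with eigenvectors (1,5), (1,2).

y(t) = c_1e^(5t) + c_2e^(2t)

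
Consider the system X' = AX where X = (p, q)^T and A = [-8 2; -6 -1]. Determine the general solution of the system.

Coefficient matrix A = [[-8, 2], [-6, -1]].
Characteristic polynomial det(A - λI) = λ^2 + 9λ + 20 = 0.
Eigenvalues λ = -5, -4.
For λ=-5: (A-λI) row 1 is [-3, 2], so an eigenvector is (-2, -3).
For λ=-4: (A-λI) row 1 is [-4, 2], so an eigenvector is (1, 2).
General solution: C_1e^(-5t)(-2,-3) + C_2e^(-4t)(1,2).

p(t) = -2C_1e^(-5t) + C_2e^(-4t), q(t) = -3C_1e^(-5t) + 2C_2e^(-4t)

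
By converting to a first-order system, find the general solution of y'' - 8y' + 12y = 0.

y(t) = c_1e^(6t) + c_2e^(2t)

Let x_1 = y, x_2 = y'. Then x_1' = x_2 and x_2' = -12x_1 + 8x_2.
A = [[0,1],[-12,8]]; det(A-λI) = λ^2 - 8λ + 12.
Eigenvalues λ = 6, 2 with eigenvectors (1,6), (1,2).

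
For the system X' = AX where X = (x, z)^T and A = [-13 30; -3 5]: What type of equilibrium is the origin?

stable spiral

A = [[-13,30],[-3,5]]; det(A-λI) = λ^2 + 8λ + 25.
λ = -4 ± 3i: negative real part.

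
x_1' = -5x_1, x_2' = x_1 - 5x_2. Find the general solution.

x_1(t) = C_2e^(-5t), x_2(t) = C_1e^(-5t) + C_2te^(-5t) + 2C_2e^(-5t)

Coefficient matrix A = [[-5, 0], [1, -5]].
Characteristic polynomial det(A - λI) = λ^2 + 10λ + 25 = 0.
Single eigenvalue λ = -5 with algebraic multiplicity 2.
Eigenvector v = (0,1); generalized eigenvector w with (A-λI)w=v is (1,2).
General solution: e^(-5t)[C_1·v + C_2·(t·v + w)].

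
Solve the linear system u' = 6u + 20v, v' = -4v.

u(t) = c_1e^(6t) + 2c_2e^(-4t), v(t) = -c_2e^(-4t)

Coefficient matrix A = [[6, 20], [0, -4]].
Characteristic polynomial det(A - λI) = λ^2 - 2λ - 24 = 0.
Eigenvalues λ = 6, -4.
For λ=6: (A-λI) row 1 is [0, 20], so an eigenvector is (1, 0).
For λ=-4: (A-λI) row 1 is [10, 20], so an eigenvector is (2, -1).
General solution: c_1e^(6t)(1,0) + c_2e^(-4t)(2,-1).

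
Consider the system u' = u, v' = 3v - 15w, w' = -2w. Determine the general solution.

u(t) = C_3e^(t), v(t) = -C_1e^(3t) + 3C_2e^(-2t), w(t) = C_2e^(-2t)

Coefficient matrix A = [[1, 0, 0], [0, 3, -15], [0, 0, -2]].
det(A - λI) = 0 gives eigenvalues λ = 3, -2, 1.
For λ=3: eigenvector (0,-1,0).
For λ=-2: eigenvector (0,3,1).
For λ=1: eigenvector (1,0,0).
General solution: C_1e^(3t)(0,-1,0) + C_2e^(-2t)(0,3,1) + C_3e^(t)(1,0,0).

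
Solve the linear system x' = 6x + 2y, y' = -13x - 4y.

Coefficient matrix A = [[6, 2], [-13, -4]].
Characteristic polynomial det(A - λI) = λ^2 - 2λ + 2 = 0.
Eigenvalues λ = 1 ± i (complex conjugate pair).
For λ=1+i: an eigenvector is (-1,2) - i(-1,3) = (-1 + i, 2 - 3i).
A real fundamental pair from Re and Im of e^((1+i)t)v: X_1 = e^(t)(cos(t)·(-1,2) + sin(t)·(-1,3)), X_2 = e^(t)(sin(t)·(-1,2) - cos(t)·(-1,3)).
General solution: K_1X_1 + K_2X_2.

x(t) = -K_1e^(t)sin(t) - K_1e^(t)cos(t) - K_2e^(t)sin(t) + K_2e^(t)cos(t), y(t) = 3K_1e^(t)sin(t) + 2K_1e^(t)cos(t) + 2K_2e^(t)sin(t) - 3K_2e^(t)cos(t)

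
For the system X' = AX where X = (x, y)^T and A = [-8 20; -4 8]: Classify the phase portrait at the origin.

center

A = [[-8,20],[-4,8]]; det(A-λI) = λ^2 + 16.
λ = 0 ± 4i: zero real part.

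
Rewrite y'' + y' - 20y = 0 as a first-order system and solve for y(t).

Let x_1 = y, x_2 = y'. Then x_1' = x_2 and x_2' = 20x_1 - x_2.
A = [[0,1],[20,-1]]; det(A-λI) = λ^2 + λ - 20.
Eigenvalues λ = 4, -5 with eigenvectors (1,4), (1,-5).

y(t) = C_1e^(4t) + C_2e^(-5t)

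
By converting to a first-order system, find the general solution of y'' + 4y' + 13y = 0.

y(t) = c_1e^(-2t)cos(3t) + c_2e^(-2t)sin(3t)

Let x_1 = y, x_2 = y'. Then x_1' = x_2 and x_2' = -13x_1 - 4x_2.
A = [[0,1],[-13,-4]]; det(A-λI) = λ^2 + 4λ + 13.
Eigenvalues λ = -2 ± 3i.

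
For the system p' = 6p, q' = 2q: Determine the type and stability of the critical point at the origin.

unstable node

A = [[6,0],[0,2]]; det(A-λI) = λ^2 - 8λ + 12.
λ = 2, 6: both positive.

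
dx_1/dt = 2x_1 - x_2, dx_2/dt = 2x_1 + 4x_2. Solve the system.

x_1(t) = K_1e^(3t)cos(t) + K_2e^(3t)sin(t), x_2(t) = K_1e^(3t)sin(t) - K_1e^(3t)cos(t) - K_2e^(3t)sin(t) - K_2e^(3t)cos(t)

Coefficient matrix A = [[2, -1], [2, 4]].
Characteristic polynomial det(A - λI) = λ^2 - 6λ + 10 = 0.
Eigenvalues λ = 3 ± i (complex conjugate pair).
For λ=3+i: an eigenvector is (1,-1) - i(0,1) = (1, -1 - i).
A real fundamental pair from Re and Im of e^((3+i)t)v: X_1 = e^(3t)(cos(t)·(1,-1) + sin(t)·(0,1)), X_2 = e^(3t)(sin(t)·(1,-1) - cos(t)·(0,1)).
General solution: K_1X_1 + K_2X_2.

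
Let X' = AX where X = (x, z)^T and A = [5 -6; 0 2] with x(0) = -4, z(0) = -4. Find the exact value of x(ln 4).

3968

A = [[5,-6],[0,2]]; eigenvalues λ = 5, 2.
Eigenvectors: (-1,0) for λ=5, (2,1) for λ=2.
From the initial condition, c_1 = -4, c_2 = -4.
x(ln 4) = (-4)(4^5)(-1) + (-4)(4^2)(2) = 3968.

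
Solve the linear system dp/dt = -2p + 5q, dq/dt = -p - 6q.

Coefficient matrix A = [[-2, 5], [-1, -6]].
Characteristic polynomial det(A - λI) = λ^2 + 8λ + 17 = 0.
Eigenvalues λ = -4 ± i (complex conjugate pair).
For λ=-4+i: an eigenvector is (1,0) - i(2,-1) = (1 - 2i, 0 + i).
A real fundamental pair from Re and Im of e^((-4+i)t)v: X_1 = e^(-4t)(cos(t)·(1,0) + sin(t)·(2,-1)), X_2 = e^(-4t)(sin(t)·(1,0) - cos(t)·(2,-1)).
General solution: K_1X_1 + K_2X_2.

p(t) = 2K_1e^(-4t)sin(t) + K_1e^(-4t)cos(t) + K_2e^(-4t)sin(t) - 2K_2e^(-4t)cos(t), q(t) = -K_1e^(-4t)sin(t) + K_2e^(-4t)cos(t)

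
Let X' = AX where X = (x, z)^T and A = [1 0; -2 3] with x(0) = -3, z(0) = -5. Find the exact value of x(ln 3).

-9

A = [[1,0],[-2,3]]; eigenvalues λ = 3, 1.
Eigenvectors: (0,1) for λ=3, (-1,-1) for λ=1.
From the initial condition, c_1 = -2, c_2 = 3.
x(ln 3) = (-2)(3^3)(0) + (3)(3^1)(-1) = -9.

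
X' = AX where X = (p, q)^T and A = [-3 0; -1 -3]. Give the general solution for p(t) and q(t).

p(t) = -C_2e^(-3t), q(t) = C_1e^(-3t) + C_2te^(-3t) + 3C_2e^(-3t)

Coefficient matrix A = [[-3, 0], [-1, -3]].
Characteristic polynomial det(A - λI) = λ^2 + 6λ + 9 = 0.
Single eigenvalue λ = -3 with algebraic multiplicity 2.
Eigenvector v = (0,1); generalized eigenvector w with (A-λI)w=v is (-1,3).
General solution: e^(-3t)[C_1·v + C_2·(t·v + w)].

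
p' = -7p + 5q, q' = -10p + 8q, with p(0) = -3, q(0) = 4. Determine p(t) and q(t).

Coefficient matrix A = [[-7, 5], [-10, 8]].
Characteristic polynomial det(A - λI) = λ^2 - λ - 6 = 0.
Eigenvalues λ = -2, 3.
For λ=-2: (A-λI) row 1 is [-5, 5], so an eigenvector is (1, 1).
For λ=3: (A-λI) row 1 is [-10, 5], so an eigenvector is (1, 2).
General solution: c_1e^(-2t)(1,1) + c_2e^(3t)(1,2).
Applying p(0)=-3, q(0)=4 gives c_1=-10, c_2=7.

p(t) = 7e^(3t) - 10e^(-2t), q(t) = 14e^(3t) - 10e^(-2t)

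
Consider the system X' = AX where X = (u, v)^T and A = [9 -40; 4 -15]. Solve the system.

u(t) = -3C_1e^(-3t)sin(4t) - C_1e^(-3t)cos(4t) - C_2e^(-3t)sin(4t) + 3C_2e^(-3t)cos(4t), v(t) = -C_1e^(-3t)sin(4t) + C_2e^(-3t)cos(4t)

Coefficient matrix A = [[9, -40], [4, -15]].
Characteristic polynomial det(A - λI) = λ^2 + 6λ + 25 = 0.
Eigenvalues λ = -3 ± 4i (complex conjugate pair).
For λ=-3+4i: an eigenvector is (-1,0) - i(-3,-1) = (-1 + 3i, 0 + i).
A real fundamental pair from Re and Im of e^((-3+4i)t)v: X_1 = e^(-3t)(cos(4t)·(-1,0) + sin(4t)·(-3,-1)), X_2 = e^(-3t)(sin(4t)·(-1,0) - cos(4t)·(-3,-1)).
General solution: C_1X_1 + C_2X_2.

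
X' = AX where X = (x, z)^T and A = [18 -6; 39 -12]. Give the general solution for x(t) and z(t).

x(t) = -C_1e^(3t)sin(3t) + C_1e^(3t)cos(3t) + C_2e^(3t)sin(3t) + C_2e^(3t)cos(3t), z(t) = -2C_1e^(3t)sin(3t) + 3C_1e^(3t)cos(3t) + 3C_2e^(3t)sin(3t) + 2C_2e^(3t)cos(3t)

Coefficient matrix A = [[18, -6], [39, -12]].
Characteristic polynomial det(A - λI) = λ^2 - 6λ + 18 = 0.
Eigenvalues λ = 3 ± 3i (complex conjugate pair).
For λ=3+3i: an eigenvector is (1,3) - i(-1,-2) = (1 + i, 3 + 2i).
A real fundamental pair from Re and Im of e^((3+3i)t)v: X_1 = e^(3t)(cos(3t)·(1,3) + sin(3t)·(-1,-2)), X_2 = e^(3t)(sin(3t)·(1,3) - cos(3t)·(-1,-2)).
General solution: C_1X_1 + C_2X_2.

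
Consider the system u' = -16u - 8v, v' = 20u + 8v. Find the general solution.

u(t) = c_1e^(-4t)sin(4t) - c_1e^(-4t)cos(4t) - c_2e^(-4t)sin(4t) - c_2e^(-4t)cos(4t), v(t) = -2c_1e^(-4t)sin(4t) + c_1e^(-4t)cos(4t) + c_2e^(-4t)sin(4t) + 2c_2e^(-4t)cos(4t)

Coefficient matrix A = [[-16, -8], [20, 8]].
Characteristic polynomial det(A - λI) = λ^2 + 8λ + 32 = 0.
Eigenvalues λ = -4 ± 4i (complex conjugate pair).
For λ=-4+4i: an eigenvector is (-1,1) - i(1,-2) = (-1 - i, 1 + 2i).
A real fundamental pair from Re and Im of e^((-4+4i)t)v: X_1 = e^(-4t)(cos(4t)·(-1,1) + sin(4t)·(1,-2)), X_2 = e^(-4t)(sin(4t)·(-1,1) - cos(4t)·(1,-2)).
General solution: c_1X_1 + c_2X_2.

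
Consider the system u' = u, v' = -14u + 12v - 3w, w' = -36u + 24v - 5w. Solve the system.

Coefficient matrix A = [[1, 0, 0], [-14, 12, -3], [-36, 24, -5]].
det(A - λI) = 0 gives eigenvalues λ = 3, 4, 1.
For λ=3: eigenvector (0,-1,-3).
For λ=4: eigenvector (0,-3,-8).
For λ=1: eigenvector (1,4,10).
General solution: c_1e^(3t)(0,-1,-3) + c_2e^(4t)(0,-3,-8) + c_3e^(t)(1,4,10).

u(t) = c_3e^(t), v(t) = -c_1e^(3t) - 3c_2e^(4t) + 4c_3e^(t), w(t) = -3c_1e^(3t) - 8c_2e^(4t) + 10c_3e^(t)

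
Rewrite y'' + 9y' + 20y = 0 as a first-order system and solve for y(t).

y(t) = K_1e^(-5t) + K_2e^(-4t)

Let x_1 = y, x_2 = y'. Then x_1' = x_2 and x_2' = -20x_1 - 9x_2.
A = [[0,1],[-20,-9]]; det(A-λI) = λ^2 + 9λ + 20.
Eigenvalues λ = -5, -4 with eigenvectors (1,-5), (1,-4).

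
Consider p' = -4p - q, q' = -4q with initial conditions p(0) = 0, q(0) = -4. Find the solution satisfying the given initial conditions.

Coefficient matrix A = [[-4, -1], [0, -4]].
Characteristic polynomial det(A - λI) = λ^2 + 8λ + 16 = 0.
Single eigenvalue λ = -4 with algebraic multiplicity 2.
Eigenvector v = (1,0); generalized eigenvector w with (A-λI)w=v is (-2,-1).
General solution: e^(-4t)[C_1·v + C_2·(t·v + w)].
Applying p(0)=0, q(0)=-4 gives C_1=8, C_2=4.

p(t) = 4te^(-4t), q(t) = -4e^(-4t)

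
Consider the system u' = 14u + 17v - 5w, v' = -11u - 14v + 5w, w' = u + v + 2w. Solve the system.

u(t) = -c_1e^(-3t) + 2c_2e^(3t) - c_3e^(2t), v(t) = c_1e^(-3t) - c_2e^(3t) + c_3e^(2t), w(t) = c_2e^(3t) + c_3e^(2t)

Coefficient matrix A = [[14, 17, -5], [-11, -14, 5], [1, 1, 2]].
det(A - λI) = 0 gives eigenvalues λ = -3, 3, 2.
For λ=-3: eigenvector (-1,1,0).
For λ=3: eigenvector (2,-1,1).
For λ=2: eigenvector (-1,1,1).
General solution: c_1e^(-3t)(-1,1,0) + c_2e^(3t)(2,-1,1) + c_3e^(2t)(-1,1,1).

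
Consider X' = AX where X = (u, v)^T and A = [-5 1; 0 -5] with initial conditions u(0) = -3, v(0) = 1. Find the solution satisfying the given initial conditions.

Coefficient matrix A = [[-5, 1], [0, -5]].
Characteristic polynomial det(A - λI) = λ^2 + 10λ + 25 = 0.
Single eigenvalue λ = -5 with algebraic multiplicity 2.
Eigenvector v = (1,0); generalized eigenvector w with (A-λI)w=v is (-3,1).
General solution: e^(-5t)[c_1·v + c_2·(t·v + w)].
Applying u(0)=-3, v(0)=1 gives c_1=0, c_2=1.

u(t) = te^(-5t) - 3e^(-5t), v(t) = e^(-5t)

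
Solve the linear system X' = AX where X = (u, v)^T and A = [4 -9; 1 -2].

Coefficient matrix A = [[4, -9], [1, -2]].
Characteristic polynomial det(A - λI) = λ^2 - 2λ + 1 = 0.
Single eigenvalue λ = 1 with algebraic multiplicity 2.
Eigenvector v = (-3,-1); generalized eigenvector w with (A-λI)w=v is (2,1).
General solution: e^(t)[c_1·v + c_2·(t·v + w)].

u(t) = -3c_1e^(t) - 3c_2te^(t) + 2c_2e^(t), v(t) = -c_1e^(t) - c_2te^(t) + c_2e^(t)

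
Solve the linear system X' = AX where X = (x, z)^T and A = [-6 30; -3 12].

x(t) = C_1e^(3t)sin(3t) + 3C_1e^(3t)cos(3t) + 3C_2e^(3t)sin(3t) - C_2e^(3t)cos(3t), z(t) = C_1e^(3t)cos(3t) + C_2e^(3t)sin(3t)

Coefficient matrix A = [[-6, 30], [-3, 12]].
Characteristic polynomial det(A - λI) = λ^2 - 6λ + 18 = 0.
Eigenvalues λ = 3 ± 3i (complex conjugate pair).
For λ=3+3i: an eigenvector is (3,1) - i(1,0) = (3 - i, 1).
A real fundamental pair from Re and Im of e^((3+3i)t)v: X_1 = e^(3t)(cos(3t)·(3,1) + sin(3t)·(1,0)), X_2 = e^(3t)(sin(3t)·(3,1) - cos(3t)·(1,0)).
General solution: C_1X_1 + C_2X_2.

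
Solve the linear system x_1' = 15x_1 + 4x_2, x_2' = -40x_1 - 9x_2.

x_1(t) = -C_1e^(3t)cos(4t) - C_2e^(3t)sin(4t), x_2(t) = C_1e^(3t)sin(4t) + 3C_1e^(3t)cos(4t) + 3C_2e^(3t)sin(4t) - C_2e^(3t)cos(4t)

Coefficient matrix A = [[15, 4], [-40, -9]].
Characteristic polynomial det(A - λI) = λ^2 - 6λ + 25 = 0.
Eigenvalues λ = 3 ± 4i (complex conjugate pair).
For λ=3+4i: an eigenvector is (-1,3) - i(0,1) = (-1, 3 - i).
A real fundamental pair from Re and Im of e^((3+4i)t)v: X_1 = e^(3t)(cos(4t)·(-1,3) + sin(4t)·(0,1)), X_2 = e^(3t)(sin(4t)·(-1,3) - cos(4t)·(0,1)).
General solution: C_1X_1 + C_2X_2.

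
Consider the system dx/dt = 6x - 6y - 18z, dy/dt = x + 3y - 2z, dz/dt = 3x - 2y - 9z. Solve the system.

Coefficient matrix A = [[6, -6, -18], [1, 3, -2], [3, -2, -9]].
det(A - λI) = 0 gives eigenvalues λ = -3, 1, 2.
For λ=-3: eigenvector (2,0,1).
For λ=1: eigenvector (-6,1,-2).
For λ=2: eigenvector (-3,1,-1).
General solution: C_1e^(-3t)(2,0,1) + C_2e^(t)(-6,1,-2) + C_3e^(2t)(-3,1,-1).

x(t) = 2C_1e^(-3t) - 6C_2e^(t) - 3C_3e^(2t), y(t) = C_2e^(t) + C_3e^(2t), z(t) = C_1e^(-3t) - 2C_2e^(t) - C_3e^(2t)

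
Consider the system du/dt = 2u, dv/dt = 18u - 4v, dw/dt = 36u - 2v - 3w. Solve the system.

u(t) = K_1e^(2t), v(t) = 3K_1e^(2t) + K_3e^(-4t), w(t) = 6K_1e^(2t) + K_2e^(-3t) + 2K_3e^(-4t)

Coefficient matrix A = [[2, 0, 0], [18, -4, 0], [36, -2, -3]].
det(A - λI) = 0 gives eigenvalues λ = 2, -3, -4.
For λ=2: eigenvector (1,3,6).
For λ=-3: eigenvector (0,0,1).
For λ=-4: eigenvector (0,1,2).
General solution: K_1e^(2t)(1,3,6) + K_2e^(-3t)(0,0,1) + K_3e^(-4t)(0,1,2).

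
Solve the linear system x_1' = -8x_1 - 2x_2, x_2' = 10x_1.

Coefficient matrix A = [[-8, -2], [10, 0]].
Characteristic polynomial det(A - λI) = λ^2 + 8λ + 20 = 0.
Eigenvalues λ = -4 ± 2i (complex conjugate pair).
For λ=-4+2i: an eigenvector is (0,1) - i(-1,2) = (0 + i, 1 - 2i).
A real fundamental pair from Re and Im of e^((-4+2i)t)v: X_1 = e^(-4t)(cos(2t)·(0,1) + sin(2t)·(-1,2)), X_2 = e^(-4t)(sin(2t)·(0,1) - cos(2t)·(-1,2)).
General solution: c_1X_1 + c_2X_2.

x_1(t) = -c_1e^(-4t)sin(2t) + c_2e^(-4t)cos(2t), x_2(t) = 2c_1e^(-4t)sin(2t) + c_1e^(-4t)cos(2t) + c_2e^(-4t)sin(2t) - 2c_2e^(-4t)cos(2t)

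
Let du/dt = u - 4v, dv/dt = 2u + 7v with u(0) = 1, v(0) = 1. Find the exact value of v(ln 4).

A = [[1,-4],[2,7]]; eigenvalues λ = 5, 3.
Eigenvectors: (-1,1) for λ=5, (-2,1) for λ=3.
From the initial condition, c_1 = 3, c_2 = -2.
v(ln 4) = (3)(4^5)(1) + (-2)(4^3)(1) = 2944.

2944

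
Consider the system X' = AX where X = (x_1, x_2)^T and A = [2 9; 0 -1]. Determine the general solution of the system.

Coefficient matrix A = [[2, 9], [0, -1]].
Characteristic polynomial det(A - λI) = λ^2 - λ - 2 = 0.
Eigenvalues λ = -1, 2.
For λ=-1: (A-λI) row 1 is [3, 9], so an eigenvector is (3, -1).
For λ=2: (A-λI) row 1 is [0, 9], so an eigenvector is (-1, 0).
General solution: C_1e^(-t)(3,-1) + C_2e^(2t)(-1,0).

x_1(t) = 3C_1e^(-t) - C_2e^(2t), x_2(t) = -C_1e^(-t)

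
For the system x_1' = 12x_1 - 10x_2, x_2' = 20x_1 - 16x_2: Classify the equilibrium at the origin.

A = [[12,-10],[20,-16]]; det(A-λI) = λ^2 + 4λ + 8.
λ = -2 ± 2i: negative real part.

stable spiral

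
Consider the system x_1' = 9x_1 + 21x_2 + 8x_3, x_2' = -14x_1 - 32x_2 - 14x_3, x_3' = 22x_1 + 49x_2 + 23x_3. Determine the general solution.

x_1(t) = K_1e^(t) - K_2e^(-4t) - K_3e^(3t), x_2(t) = K_2e^(-4t) - 2K_3e^(3t), x_3(t) = -K_1e^(t) - K_2e^(-4t) + 6K_3e^(3t)

Coefficient matrix A = [[9, 21, 8], [-14, -32, -14], [22, 49, 23]].
det(A - λI) = 0 gives eigenvalues λ = 1, -4, 3.
For λ=1: eigenvector (1,0,-1).
For λ=-4: eigenvector (-1,1,-1).
For λ=3: eigenvector (-1,-2,6).
General solution: K_1e^(t)(1,0,-1) + K_2e^(-4t)(-1,1,-1) + K_3e^(3t)(-1,-2,6).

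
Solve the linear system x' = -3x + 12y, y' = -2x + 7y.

Coefficient matrix A = [[-3, 12], [-2, 7]].
Characteristic polynomial det(A - λI) = λ^2 - 4λ + 3 = 0.
Eigenvalues λ = 3, 1.
For λ=3: (A-λI) row 1 is [-6, 12], so an eigenvector is (2, 1).
For λ=1: (A-λI) row 1 is [-4, 12], so an eigenvector is (-3, -1).
General solution: C_1e^(3t)(2,1) + C_2e^(t)(-3,-1).

x(t) = 2C_1e^(3t) - 3C_2e^(t), y(t) = C_1e^(3t) - C_2e^(t)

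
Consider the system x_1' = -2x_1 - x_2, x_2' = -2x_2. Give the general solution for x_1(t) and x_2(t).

Coefficient matrix A = [[-2, -1], [0, -2]].
Characteristic polynomial det(A - λI) = λ^2 + 4λ + 4 = 0.
Single eigenvalue λ = -2 with algebraic multiplicity 2.
Eigenvector v = (-1,0); generalized eigenvector w with (A-λI)w=v is (2,1).
General solution: e^(-2t)[C_1·v + C_2·(t·v + w)].

x_1(t) = -C_1e^(-2t) - C_2te^(-2t) + 2C_2e^(-2t), x_2(t) = C_2e^(-2t)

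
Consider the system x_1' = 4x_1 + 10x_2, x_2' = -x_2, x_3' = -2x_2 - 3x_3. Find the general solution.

Coefficient matrix A = [[4, 10, 0], [0, -1, 0], [0, -2, -3]].
det(A - λI) = 0 gives eigenvalues λ = -1, 4, -3.
For λ=-1: eigenvector (-2,1,-1).
For λ=4: eigenvector (1,0,0).
For λ=-3: eigenvector (0,0,1).
General solution: C_1e^(-t)(-2,1,-1) + C_2e^(4t)(1,0,0) + C_3e^(-3t)(0,0,1).

x_1(t) = -2C_1e^(-t) + C_2e^(4t), x_2(t) = C_1e^(-t), x_3(t) = -C_1e^(-t) + C_3e^(-3t)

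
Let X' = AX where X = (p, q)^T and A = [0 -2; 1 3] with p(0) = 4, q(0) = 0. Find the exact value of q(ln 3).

A = [[0,-2],[1,3]]; eigenvalues λ = 1, 2.
Eigenvectors: (2,-1) for λ=1, (-1,1) for λ=2.
From the initial condition, c_1 = 4, c_2 = 4.
q(ln 3) = (4)(3^1)(-1) + (4)(3^2)(1) = 24.

24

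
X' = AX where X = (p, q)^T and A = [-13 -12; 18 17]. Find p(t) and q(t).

Coefficient matrix A = [[-13, -12], [18, 17]].
Characteristic polynomial det(A - λI) = λ^2 - 4λ - 5 = 0.
Eigenvalues λ = -1, 5.
For λ=-1: (A-λI) row 1 is [-12, -12], so an eigenvector is (1, -1).
For λ=5: (A-λI) row 1 is [-18, -12], so an eigenvector is (2, -3).
General solution: C_1e^(-t)(1,-1) + C_2e^(5t)(2,-3).

p(t) = C_1e^(-t) + 2C_2e^(5t), q(t) = -C_1e^(-t) - 3C_2e^(5t)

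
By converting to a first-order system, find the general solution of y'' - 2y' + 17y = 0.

y(t) = C_1e^(t)cos(4t) + C_2e^(t)sin(4t)

Let x_1 = y, x_2 = y'. Then x_1' = x_2 and x_2' = -17x_1 + 2x_2.
A = [[0,1],[-17,2]]; det(A-λI) = λ^2 - 2λ + 17.
Eigenvalues λ = 1 ± 4i.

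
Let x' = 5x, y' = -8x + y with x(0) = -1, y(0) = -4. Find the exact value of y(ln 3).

A = [[5,0],[-8,1]]; eigenvalues λ = 5, 1.
Eigenvectors: (1,-2) for λ=5, (0,-1) for λ=1.
From the initial condition, c_1 = -1, c_2 = 6.
y(ln 3) = (-1)(3^5)(-2) + (6)(3^1)(-1) = 468.

468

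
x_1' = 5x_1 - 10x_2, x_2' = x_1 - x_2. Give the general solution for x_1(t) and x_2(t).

x_1(t) = -3K_1e^(2t)sin(t) - K_1e^(2t)cos(t) - K_2e^(2t)sin(t) + 3K_2e^(2t)cos(t), x_2(t) = -K_1e^(2t)sin(t) + K_2e^(2t)cos(t)

Coefficient matrix A = [[5, -10], [1, -1]].
Characteristic polynomial det(A - λI) = λ^2 - 4λ + 5 = 0.
Eigenvalues λ = 2 ± i (complex conjugate pair).
For λ=2+i: an eigenvector is (-1,0) - i(-3,-1) = (-1 + 3i, 0 + i).
A real fundamental pair from Re and Im of e^((2+i)t)v: X_1 = e^(2t)(cos(t)·(-1,0) + sin(t)·(-3,-1)), X_2 = e^(2t)(sin(t)·(-1,0) - cos(t)·(-3,-1)).
General solution: K_1X_1 + K_2X_2.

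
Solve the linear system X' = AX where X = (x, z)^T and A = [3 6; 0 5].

Coefficient matrix A = [[3, 6], [0, 5]].
Characteristic polynomial det(A - λI) = λ^2 - 8λ + 15 = 0.
Eigenvalues λ = 3, 5.
For λ=3: (A-λI) row 1 is [0, 6], so an eigenvector is (-1, 0).
For λ=5: (A-λI) row 1 is [-2, 6], so an eigenvector is (-3, -1).
General solution: c_1e^(3t)(-1,0) + c_2e^(5t)(-3,-1).

x(t) = -c_1e^(3t) - 3c_2e^(5t), z(t) = -c_2e^(5t)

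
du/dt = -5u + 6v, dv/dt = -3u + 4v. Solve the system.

Coefficient matrix A = [[-5, 6], [-3, 4]].
Characteristic polynomial det(A - λI) = λ^2 + λ - 2 = 0.
Eigenvalues λ = 1, -2.
For λ=1: (A-λI) row 1 is [-6, 6], so an eigenvector is (-1, -1).
For λ=-2: (A-λI) row 1 is [-3, 6], so an eigenvector is (2, 1).
General solution: K_1e^(t)(-1,-1) + K_2e^(-2t)(2,1).

u(t) = -K_1e^(t) + 2K_2e^(-2t), v(t) = -K_1e^(t) + K_2e^(-2t)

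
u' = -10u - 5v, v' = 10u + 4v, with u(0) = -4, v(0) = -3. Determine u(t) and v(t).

Coefficient matrix A = [[-10, -5], [10, 4]].
Characteristic polynomial det(A - λI) = λ^2 + 6λ + 10 = 0.
Eigenvalues λ = -3 ± i (complex conjugate pair).
For λ=-3+i: an eigenvector is (-1,1) - i(2,-3) = (-1 - 2i, 1 + 3i).
A real fundamental pair from Re and Im of e^((-3+i)t)v: X_1 = e^(-3t)(cos(t)·(-1,1) + sin(t)·(2,-3)), X_2 = e^(-3t)(sin(t)·(-1,1) - cos(t)·(2,-3)).
General solution: C_1X_1 + C_2X_2.
Applying u(0)=-4, v(0)=-3 gives C_1=18, C_2=-7.

u(t) = 43e^(-3t)sin(t) - 4e^(-3t)cos(t), v(t) = -61e^(-3t)sin(t) - 3e^(-3t)cos(t)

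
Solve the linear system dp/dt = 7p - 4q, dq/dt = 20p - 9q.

Coefficient matrix A = [[7, -4], [20, -9]].
Characteristic polynomial det(A - λI) = λ^2 + 2λ + 17 = 0.
Eigenvalues λ = -1 ± 4i (complex conjugate pair).
For λ=-1+4i: an eigenvector is (0,-1) - i(1,2) = (0 - i, -1 - 2i).
A real fundamental pair from Re and Im of e^((-1+4i)t)v: X_1 = e^(-t)(cos(4t)·(0,-1) + sin(4t)·(1,2)), X_2 = e^(-t)(sin(4t)·(0,-1) - cos(4t)·(1,2)).
General solution: C_1X_1 + C_2X_2.

p(t) = C_1e^(-t)sin(4t) - C_2e^(-t)cos(4t), q(t) = 2C_1e^(-t)sin(4t) - C_1e^(-t)cos(4t) - C_2e^(-t)sin(4t) - 2C_2e^(-t)cos(4t)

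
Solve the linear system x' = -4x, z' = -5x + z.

x(t) = K_1e^(-4t), z(t) = K_1e^(-4t) - K_2e^(t)

Coefficient matrix A = [[-4, 0], [-5, 1]].
Characteristic polynomial det(A - λI) = λ^2 + 3λ - 4 = 0.
Eigenvalues λ = -4, 1.
For λ=-4: (A-λI) row 2 is [-5, 5], so an eigenvector is (1, 1).
For λ=1: (A-λI) row 1 is [-5, 0], so an eigenvector is (0, -1).
General solution: K_1e^(-4t)(1,1) + K_2e^(t)(0,-1).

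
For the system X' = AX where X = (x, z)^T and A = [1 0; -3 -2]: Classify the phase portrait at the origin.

saddle

A = [[1,0],[-3,-2]]; det(A-λI) = λ^2 + λ - 2.
λ = -2, 1: opposite signs.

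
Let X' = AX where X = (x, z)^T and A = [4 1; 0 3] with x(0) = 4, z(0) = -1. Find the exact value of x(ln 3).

A = [[4,1],[0,3]]; eigenvalues λ = 4, 3.
Eigenvectors: (-1,0) for λ=4, (-1,1) for λ=3.
From the initial condition, c_1 = -3, c_2 = -1.
x(ln 3) = (-3)(3^4)(-1) + (-1)(3^3)(-1) = 270.

270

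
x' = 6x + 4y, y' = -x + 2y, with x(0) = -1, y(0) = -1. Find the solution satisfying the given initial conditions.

x(t) = -6te^(4t) - e^(4t), y(t) = 3te^(4t) - e^(4t)

Coefficient matrix A = [[6, 4], [-1, 2]].
Characteristic polynomial det(A - λI) = λ^2 - 8λ + 16 = 0.
Single eigenvalue λ = 4 with algebraic multiplicity 2.
Eigenvector v = (2,-1); generalized eigenvector w with (A-λI)w=v is (-1,1).
General solution: e^(4t)[C_1·v + C_2·(t·v + w)].
Applying x(0)=-1, y(0)=-1 gives C_1=-2, C_2=-3.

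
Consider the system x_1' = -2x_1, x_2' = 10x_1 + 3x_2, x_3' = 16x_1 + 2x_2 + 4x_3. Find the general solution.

Coefficient matrix A = [[-2, 0, 0], [10, 3, 0], [16, 2, 4]].
det(A - λI) = 0 gives eigenvalues λ = 3, -2, 4.
For λ=3: eigenvector (0,1,-2).
For λ=-2: eigenvector (1,-2,-2).
For λ=4: eigenvector (0,0,1).
General solution: c_1e^(3t)(0,1,-2) + c_2e^(-2t)(1,-2,-2) + c_3e^(4t)(0,0,1).

x_1(t) = c_2e^(-2t), x_2(t) = c_1e^(3t) - 2c_2e^(-2t), x_3(t) = -2c_1e^(3t) - 2c_2e^(-2t) + c_3e^(4t)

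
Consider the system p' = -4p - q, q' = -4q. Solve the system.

p(t) = -C_1e^(-4t) - C_2te^(-4t) - 3C_2e^(-4t), q(t) = C_2e^(-4t)

Coefficient matrix A = [[-4, -1], [0, -4]].
Characteristic polynomial det(A - λI) = λ^2 + 8λ + 16 = 0.
Single eigenvalue λ = -4 with algebraic multiplicity 2.
Eigenvector v = (-1,0); generalized eigenvector w with (A-λI)w=v is (-3,1).
General solution: e^(-4t)[C_1·v + C_2·(t·v + w)].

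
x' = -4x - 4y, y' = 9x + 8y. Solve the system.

x(t) = 2K_1e^(2t) + 2K_2te^(2t) + K_2e^(2t), y(t) = -3K_1e^(2t) - 3K_2te^(2t) - 2K_2e^(2t)

Coefficient matrix A = [[-4, -4], [9, 8]].
Characteristic polynomial det(A - λI) = λ^2 - 4λ + 4 = 0.
Single eigenvalue λ = 2 with algebraic multiplicity 2.
Eigenvector v = (2,-3); generalized eigenvector w with (A-λI)w=v is (1,-2).
General solution: e^(2t)[K_1·v + K_2·(t·v + w)].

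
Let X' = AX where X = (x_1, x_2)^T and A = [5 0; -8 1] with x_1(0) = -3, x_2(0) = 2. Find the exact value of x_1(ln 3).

A = [[5,0],[-8,1]]; eigenvalues λ = 1, 5.
Eigenvectors: (0,1) for λ=1, (-1,2) for λ=5.
From the initial condition, c_1 = -4, c_2 = 3.
x_1(ln 3) = (-4)(3^1)(0) + (3)(3^5)(-1) = -729.

-729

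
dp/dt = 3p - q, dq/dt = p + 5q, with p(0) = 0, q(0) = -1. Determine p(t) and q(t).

Coefficient matrix A = [[3, -1], [1, 5]].
Characteristic polynomial det(A - λI) = λ^2 - 8λ + 16 = 0.
Single eigenvalue λ = 4 with algebraic multiplicity 2.
Eigenvector v = (-1,1); generalized eigenvector w with (A-λI)w=v is (-1,2).
General solution: e^(4t)[c_1·v + c_2·(t·v + w)].
Applying p(0)=0, q(0)=-1 gives c_1=1, c_2=-1.

p(t) = te^(4t), q(t) = -te^(4t) - e^(4t)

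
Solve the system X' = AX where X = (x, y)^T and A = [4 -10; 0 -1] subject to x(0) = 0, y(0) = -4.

x(t) = 8e^(4t) - 8e^(-t), y(t) = -4e^(-t)

Coefficient matrix A = [[4, -10], [0, -1]].
Characteristic polynomial det(A - λI) = λ^2 - 3λ - 4 = 0.
Eigenvalues λ = -1, 4.
For λ=-1: (A-λI) row 1 is [5, -10], so an eigenvector is (2, 1).
For λ=4: (A-λI) row 1 is [0, -10], so an eigenvector is (1, 0).
General solution: c_1e^(-t)(2,1) + c_2e^(4t)(1,0).
Applying x(0)=0, y(0)=-4 gives c_1=-4, c_2=8.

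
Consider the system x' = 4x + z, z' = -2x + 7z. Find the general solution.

Coefficient matrix A = [[4, 1], [-2, 7]].
Characteristic polynomial det(A - λI) = λ^2 - 11λ + 30 = 0.
Eigenvalues λ = 6, 5.
For λ=6: (A-λI) row 1 is [-2, 1], so an eigenvector is (1, 2).
For λ=5: (A-λI) row 1 is [-1, 1], so an eigenvector is (1, 1).
General solution: C_1e^(6t)(1,2) + C_2e^(5t)(1,1).

x(t) = C_1e^(6t) + C_2e^(5t), z(t) = 2C_1e^(6t) + C_2e^(5t)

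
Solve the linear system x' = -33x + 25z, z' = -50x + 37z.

x(t) = -C_1e^(2t)sin(5t) - 2C_1e^(2t)cos(5t) - 2C_2e^(2t)sin(5t) + C_2e^(2t)cos(5t), z(t) = -C_1e^(2t)sin(5t) - 3C_1e^(2t)cos(5t) - 3C_2e^(2t)sin(5t) + C_2e^(2t)cos(5t)

Coefficient matrix A = [[-33, 25], [-50, 37]].
Characteristic polynomial det(A - λI) = λ^2 - 4λ + 29 = 0.
Eigenvalues λ = 2 ± 5i (complex conjugate pair).
For λ=2+5i: an eigenvector is (-2,-3) - i(-1,-1) = (-2 + i, -3 + i).
A real fundamental pair from Re and Im of e^((2+5i)t)v: X_1 = e^(2t)(cos(5t)·(-2,-3) + sin(5t)·(-1,-1)), X_2 = e^(2t)(sin(5t)·(-2,-3) - cos(5t)·(-1,-1)).
General solution: C_1X_1 + C_2X_2.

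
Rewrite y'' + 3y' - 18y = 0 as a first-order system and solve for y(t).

Let x_1 = y, x_2 = y'. Then x_1' = x_2 and x_2' = 18x_1 - 3x_2.
A = [[0,1],[18,-3]]; det(A-λI) = λ^2 + 3λ - 18.
Eigenvalues λ = -6, 3 with eigenvectors (1,-6), (1,3).

y(t) = K_1e^(-6t) + K_2e^(3t)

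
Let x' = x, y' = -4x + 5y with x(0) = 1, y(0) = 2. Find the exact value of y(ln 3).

A = [[1,0],[-4,5]]; eigenvalues λ = 5, 1.
Eigenvectors: (0,-1) for λ=5, (1,1) for λ=1.
From the initial condition, c_1 = -1, c_2 = 1.
y(ln 3) = (-1)(3^5)(-1) + (1)(3^1)(1) = 246.

246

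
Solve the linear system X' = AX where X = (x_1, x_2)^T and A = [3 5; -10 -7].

x_1(t) = -c_1e^(-2t)cos(5t) - c_2e^(-2t)sin(5t), x_2(t) = c_1e^(-2t)sin(5t) + c_1e^(-2t)cos(5t) + c_2e^(-2t)sin(5t) - c_2e^(-2t)cos(5t)

Coefficient matrix A = [[3, 5], [-10, -7]].
Characteristic polynomial det(A - λI) = λ^2 + 4λ + 29 = 0.
Eigenvalues λ = -2 ± 5i (complex conjugate pair).
For λ=-2+5i: an eigenvector is (-1,1) - i(0,1) = (-1, 1 - i).
A real fundamental pair from Re and Im of e^((-2+5i)t)v: X_1 = e^(-2t)(cos(5t)·(-1,1) + sin(5t)·(0,1)), X_2 = e^(-2t)(sin(5t)·(-1,1) - cos(5t)·(0,1)).
General solution: c_1X_1 + c_2X_2.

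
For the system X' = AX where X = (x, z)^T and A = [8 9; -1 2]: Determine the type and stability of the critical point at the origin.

unstable improper node

A = [[8,9],[-1,2]]; det(A-λI) = λ^2 - 10λ + 25.
repeated λ = 5 with a single eigenvector.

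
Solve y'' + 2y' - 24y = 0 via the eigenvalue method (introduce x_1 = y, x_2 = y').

y(t) = K_1e^(-6t) + K_2e^(4t)

Let x_1 = y, x_2 = y'. Then x_1' = x_2 and x_2' = 24x_1 - 2x_2.
A = [[0,1],[24,-2]]; det(A-λI) = λ^2 + 2λ - 24.
Eigenvalues λ = -6, 4 with eigenvectors (1,-6), (1,4).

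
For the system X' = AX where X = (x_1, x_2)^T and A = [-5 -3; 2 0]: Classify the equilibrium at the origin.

stable node

A = [[-5,-3],[2,0]]; det(A-λI) = λ^2 + 5λ + 6.
λ = -3, -2: both negative.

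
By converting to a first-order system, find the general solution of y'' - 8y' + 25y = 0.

y(t) = c_1e^(4t)cos(3t) + c_2e^(4t)sin(3t)

Let x_1 = y, x_2 = y'. Then x_1' = x_2 and x_2' = -25x_1 + 8x_2.
A = [[0,1],[-25,8]]; det(A-λI) = λ^2 - 8λ + 25.
Eigenvalues λ = 4 ± 3i.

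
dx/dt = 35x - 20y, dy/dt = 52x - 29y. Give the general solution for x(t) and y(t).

Coefficient matrix A = [[35, -20], [52, -29]].
Characteristic polynomial det(A - λI) = λ^2 - 6λ + 25 = 0.
Eigenvalues λ = 3 ± 4i (complex conjugate pair).
For λ=3+4i: an eigenvector is (-2,-3) - i(-1,-2) = (-2 + i, -3 + 2i).
A real fundamental pair from Re and Im of e^((3+4i)t)v: X_1 = e^(3t)(cos(4t)·(-2,-3) + sin(4t)·(-1,-2)), X_2 = e^(3t)(sin(4t)·(-2,-3) - cos(4t)·(-1,-2)).
General solution: K_1X_1 + K_2X_2.

x(t) = -K_1e^(3t)sin(4t) - 2K_1e^(3t)cos(4t) - 2K_2e^(3t)sin(4t) + K_2e^(3t)cos(4t), y(t) = -2K_1e^(3t)sin(4t) - 3K_1e^(3t)cos(4t) - 3K_2e^(3t)sin(4t) + 2K_2e^(3t)cos(4t)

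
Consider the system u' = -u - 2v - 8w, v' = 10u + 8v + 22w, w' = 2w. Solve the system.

Coefficient matrix A = [[-1, -2, -8], [10, 8, 22], [0, 0, 2]].
det(A - λI) = 0 gives eigenvalues λ = 4, 3, 2.
For λ=4: eigenvector (-2,5,0).
For λ=3: eigenvector (1,-2,0).
For λ=2: eigenvector (2,-7,1).
General solution: C_1e^(4t)(-2,5,0) + C_2e^(3t)(1,-2,0) + C_3e^(2t)(2,-7,1).

u(t) = -2C_1e^(4t) + C_2e^(3t) + 2C_3e^(2t), v(t) = 5C_1e^(4t) - 2C_2e^(3t) - 7C_3e^(2t), w(t) = C_3e^(2t)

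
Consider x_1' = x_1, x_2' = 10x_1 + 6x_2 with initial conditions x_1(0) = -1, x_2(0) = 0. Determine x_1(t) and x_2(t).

x_1(t) = -e^(t), x_2(t) = -2e^(6t) + 2e^(t)

Coefficient matrix A = [[1, 0], [10, 6]].
Characteristic polynomial det(A - λI) = λ^2 - 7λ + 6 = 0.
Eigenvalues λ = 1, 6.
For λ=1: (A-λI) row 2 is [10, 5], so an eigenvector is (-1, 2).
For λ=6: (A-λI) row 1 is [-5, 0], so an eigenvector is (0, 1).
General solution: K_1e^(t)(-1,2) + K_2e^(6t)(0,1).
Applying x_1(0)=-1, x_2(0)=0 gives K_1=1, K_2=-2.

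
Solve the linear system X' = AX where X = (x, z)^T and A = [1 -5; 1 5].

Coefficient matrix A = [[1, -5], [1, 5]].
Characteristic polynomial det(A - λI) = λ^2 - 6λ + 10 = 0.
Eigenvalues λ = 3 ± i (complex conjugate pair).
For λ=3+i: an eigenvector is (2,-1) - i(1,0) = (2 - i, -1).
A real fundamental pair from Re and Im of e^((3+i)t)v: X_1 = e^(3t)(cos(t)·(2,-1) + sin(t)·(1,0)), X_2 = e^(3t)(sin(t)·(2,-1) - cos(t)·(1,0)).
General solution: c_1X_1 + c_2X_2.

x(t) = c_1e^(3t)sin(t) + 2c_1e^(3t)cos(t) + 2c_2e^(3t)sin(t) - c_2e^(3t)cos(t), z(t) = -c_1e^(3t)cos(t) - c_2e^(3t)sin(t)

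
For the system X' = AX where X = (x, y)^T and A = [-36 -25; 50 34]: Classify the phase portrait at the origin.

stable spiral

A = [[-36,-25],[50,34]]; det(A-λI) = λ^2 + 2λ + 26.
λ = -1 ± 5i: negative real part.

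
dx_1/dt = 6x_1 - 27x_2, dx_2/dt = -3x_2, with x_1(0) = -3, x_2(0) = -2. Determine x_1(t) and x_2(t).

Coefficient matrix A = [[6, -27], [0, -3]].
Characteristic polynomial det(A - λI) = λ^2 - 3λ - 18 = 0.
Eigenvalues λ = -3, 6.
For λ=-3: (A-λI) row 1 is [9, -27], so an eigenvector is (3, 1).
For λ=6: (A-λI) row 1 is [0, -27], so an eigenvector is (-1, 0).
General solution: c_1e^(-3t)(3,1) + c_2e^(6t)(-1,0).
Applying x_1(0)=-3, x_2(0)=-2 gives c_1=-2, c_2=-3.

x_1(t) = 3e^(6t) - 6e^(-3t), x_2(t) = -2e^(-3t)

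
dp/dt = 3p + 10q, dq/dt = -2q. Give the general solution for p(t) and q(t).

Coefficient matrix A = [[3, 10], [0, -2]].
Characteristic polynomial det(A - λI) = λ^2 - λ - 6 = 0.
Eigenvalues λ = 3, -2.
For λ=3: (A-λI) row 1 is [0, 10], so an eigenvector is (1, 0).
For λ=-2: (A-λI) row 1 is [5, 10], so an eigenvector is (2, -1).
General solution: C_1e^(3t)(1,0) + C_2e^(-2t)(2,-1).

p(t) = C_1e^(3t) + 2C_2e^(-2t), q(t) = -C_2e^(-2t)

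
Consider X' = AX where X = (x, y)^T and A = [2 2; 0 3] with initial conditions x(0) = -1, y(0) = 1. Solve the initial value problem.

x(t) = 2e^(3t) - 3e^(2t), y(t) = e^(3t)

Coefficient matrix A = [[2, 2], [0, 3]].
Characteristic polynomial det(A - λI) = λ^2 - 5λ + 6 = 0.
Eigenvalues λ = 2, 3.
For λ=2: (A-λI) row 1 is [0, 2], so an eigenvector is (1, 0).
For λ=3: (A-λI) row 1 is [-1, 2], so an eigenvector is (-2, -1).
General solution: C_1e^(2t)(1,0) + C_2e^(3t)(-2,-1).
Applying x(0)=-1, y(0)=1 gives C_1=-3, C_2=-1.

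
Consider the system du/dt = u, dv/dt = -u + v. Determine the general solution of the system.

Coefficient matrix A = [[1, 0], [-1, 1]].
Characteristic polynomial det(A - λI) = λ^2 - 2λ + 1 = 0.
Single eigenvalue λ = 1 with algebraic multiplicity 2.
Eigenvector v = (0,-1); generalized eigenvector w with (A-λI)w=v is (1,-2).
General solution: e^(t)[K_1·v + K_2·(t·v + w)].

u(t) = K_2e^(t), v(t) = -K_1e^(t) - K_2te^(t) - 2K_2e^(t)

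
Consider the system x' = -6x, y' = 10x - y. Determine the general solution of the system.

x(t) = -C_1e^(-6t), y(t) = 2C_1e^(-6t) + C_2e^(-t)

Coefficient matrix A = [[-6, 0], [10, -1]].
Characteristic polynomial det(A - λI) = λ^2 + 7λ + 6 = 0.
Eigenvalues λ = -6, -1.
For λ=-6: (A-λI) row 2 is [10, 5], so an eigenvector is (-1, 2).
For λ=-1: (A-λI) row 1 is [-5, 0], so an eigenvector is (0, 1).
General solution: C_1e^(-6t)(-1,2) + C_2e^(-t)(0,1).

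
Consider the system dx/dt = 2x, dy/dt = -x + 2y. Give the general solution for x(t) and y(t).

Coefficient matrix A = [[2, 0], [-1, 2]].
Characteristic polynomial det(A - λI) = λ^2 - 4λ + 4 = 0.
Single eigenvalue λ = 2 with algebraic multiplicity 2.
Eigenvector v = (0,-1); generalized eigenvector w with (A-λI)w=v is (1,3).
General solution: e^(2t)[c_1·v + c_2·(t·v + w)].

x(t) = c_2e^(2t), y(t) = -c_1e^(2t) - c_2te^(2t) + 3c_2e^(2t)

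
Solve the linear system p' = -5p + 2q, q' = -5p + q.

p(t) = -C_1e^(-2t)sin(t) + C_1e^(-2t)cos(t) + C_2e^(-2t)sin(t) + C_2e^(-2t)cos(t), q(t) = -2C_1e^(-2t)sin(t) + C_1e^(-2t)cos(t) + C_2e^(-2t)sin(t) + 2C_2e^(-2t)cos(t)

Coefficient matrix A = [[-5, 2], [-5, 1]].
Characteristic polynomial det(A - λI) = λ^2 + 4λ + 5 = 0.
Eigenvalues λ = -2 ± i (complex conjugate pair).
For λ=-2+i: an eigenvector is (1,1) - i(-1,-2) = (1 + i, 1 + 2i).
A real fundamental pair from Re and Im of e^((-2+i)t)v: X_1 = e^(-2t)(cos(t)·(1,1) + sin(t)·(-1,-2)), X_2 = e^(-2t)(sin(t)·(1,1) - cos(t)·(-1,-2)).
General solution: C_1X_1 + C_2X_2.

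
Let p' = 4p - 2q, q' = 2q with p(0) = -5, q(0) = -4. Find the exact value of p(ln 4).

-320

A = [[4,-2],[0,2]]; eigenvalues λ = 4, 2.
Eigenvectors: (-1,0) for λ=4, (1,1) for λ=2.
From the initial condition, c_1 = 1, c_2 = -4.
p(ln 4) = (1)(4^4)(-1) + (-4)(4^2)(1) = -320.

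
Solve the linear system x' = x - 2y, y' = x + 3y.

x(t) = c_1e^(2t)sin(t) + c_1e^(2t)cos(t) + c_2e^(2t)sin(t) - c_2e^(2t)cos(t), y(t) = -c_1e^(2t)cos(t) - c_2e^(2t)sin(t)

Coefficient matrix A = [[1, -2], [1, 3]].
Characteristic polynomial det(A - λI) = λ^2 - 4λ + 5 = 0.
Eigenvalues λ = 2 ± i (complex conjugate pair).
For λ=2+i: an eigenvector is (1,-1) - i(1,0) = (1 - i, -1).
A real fundamental pair from Re and Im of e^((2+i)t)v: X_1 = e^(2t)(cos(t)·(1,-1) + sin(t)·(1,0)), X_2 = e^(2t)(sin(t)·(1,-1) - cos(t)·(1,0)).
General solution: c_1X_1 + c_2X_2.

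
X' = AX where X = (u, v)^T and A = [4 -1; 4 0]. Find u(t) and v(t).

u(t) = -K_1e^(2t) - K_2te^(2t) + K_2e^(2t), v(t) = -2K_1e^(2t) - 2K_2te^(2t) + 3K_2e^(2t)

Coefficient matrix A = [[4, -1], [4, 0]].
Characteristic polynomial det(A - λI) = λ^2 - 4λ + 4 = 0.
Single eigenvalue λ = 2 with algebraic multiplicity 2.
Eigenvector v = (-1,-2); generalized eigenvector w with (A-λI)w=v is (1,3).
General solution: e^(2t)[K_1·v + K_2·(t·v + w)].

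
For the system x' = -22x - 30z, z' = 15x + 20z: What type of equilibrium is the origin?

A = [[-22,-30],[15,20]]; det(A-λI) = λ^2 + 2λ + 10.
λ = -1 ± 3i: negative real part.

stable spiral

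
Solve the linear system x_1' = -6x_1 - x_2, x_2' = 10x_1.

Coefficient matrix A = [[-6, -1], [10, 0]].
Characteristic polynomial det(A - λI) = λ^2 + 6λ + 10 = 0.
Eigenvalues λ = -3 ± i (complex conjugate pair).
For λ=-3+i: an eigenvector is (0,-1) - i(1,-3) = (0 - i, -1 + 3i).
A real fundamental pair from Re and Im of e^((-3+i)t)v: X_1 = e^(-3t)(cos(t)·(0,-1) + sin(t)·(1,-3)), X_2 = e^(-3t)(sin(t)·(0,-1) - cos(t)·(1,-3)).
General solution: C_1X_1 + C_2X_2.

x_1(t) = C_1e^(-3t)sin(t) - C_2e^(-3t)cos(t), x_2(t) = -3C_1e^(-3t)sin(t) - C_1e^(-3t)cos(t) - C_2e^(-3t)sin(t) + 3C_2e^(-3t)cos(t)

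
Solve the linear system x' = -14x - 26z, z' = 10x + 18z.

x(t) = 3C_1e^(2t)sin(2t) - 2C_1e^(2t)cos(2t) - 2C_2e^(2t)sin(2t) - 3C_2e^(2t)cos(2t), z(t) = -2C_1e^(2t)sin(2t) + C_1e^(2t)cos(2t) + C_2e^(2t)sin(2t) + 2C_2e^(2t)cos(2t)

Coefficient matrix A = [[-14, -26], [10, 18]].
Characteristic polynomial det(A - λI) = λ^2 - 4λ + 8 = 0.
Eigenvalues λ = 2 ± 2i (complex conjugate pair).
For λ=2+2i: an eigenvector is (-2,1) - i(3,-2) = (-2 - 3i, 1 + 2i).
A real fundamental pair from Re and Im of e^((2+2i)t)v: X_1 = e^(2t)(cos(2t)·(-2,1) + sin(2t)·(3,-2)), X_2 = e^(2t)(sin(2t)·(-2,1) - cos(2t)·(3,-2)).
General solution: C_1X_1 + C_2X_2.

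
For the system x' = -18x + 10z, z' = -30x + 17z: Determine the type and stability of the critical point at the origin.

A = [[-18,10],[-30,17]]; det(A-λI) = λ^2 + λ - 6.
λ = -3, 2: opposite signs.

saddle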